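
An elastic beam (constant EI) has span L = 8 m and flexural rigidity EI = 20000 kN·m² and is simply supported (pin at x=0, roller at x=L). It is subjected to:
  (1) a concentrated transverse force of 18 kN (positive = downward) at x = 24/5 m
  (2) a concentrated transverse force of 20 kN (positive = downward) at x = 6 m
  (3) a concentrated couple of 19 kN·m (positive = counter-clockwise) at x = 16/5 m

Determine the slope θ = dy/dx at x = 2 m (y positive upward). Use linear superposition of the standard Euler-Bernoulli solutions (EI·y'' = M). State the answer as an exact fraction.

Load 1 — point force P=18 kN at a=24/5 m (b=L-a=16/5):
  θ_1 = -Pb(L²-b²-3x²)/(6LEI)  [x≤a] = -18·(16/5)·(8²-(16/5)²-3·2²)/(6·8·20000) = -783/312500 rad
Load 2 — point force P=20 kN at a=6 m (b=L-a=2):
  θ_2 = -Pb(L²-b²-3x²)/(6LEI)  [x≤a] = -20·2·(8²-2²-3·2²)/(6·8·20000) = -1/500 rad
Load 3 — applied couple M₀=19 kN·m at a=16/5 m (b=L-a=24/5):
  θ_3 = (M₀x²/(2L)+C₁)/EI  [x≤a] with C₁=M₀(3b²-L²)/(6L)=152/75 = (19·2²/(2·8)+(152/75))/20000 = 2033/6000000 rad
Superposition: θ = Σ θ_i = -125003/30000000 rad ≈ -0.004167 rad

θ(2) = -125003/30000000 rad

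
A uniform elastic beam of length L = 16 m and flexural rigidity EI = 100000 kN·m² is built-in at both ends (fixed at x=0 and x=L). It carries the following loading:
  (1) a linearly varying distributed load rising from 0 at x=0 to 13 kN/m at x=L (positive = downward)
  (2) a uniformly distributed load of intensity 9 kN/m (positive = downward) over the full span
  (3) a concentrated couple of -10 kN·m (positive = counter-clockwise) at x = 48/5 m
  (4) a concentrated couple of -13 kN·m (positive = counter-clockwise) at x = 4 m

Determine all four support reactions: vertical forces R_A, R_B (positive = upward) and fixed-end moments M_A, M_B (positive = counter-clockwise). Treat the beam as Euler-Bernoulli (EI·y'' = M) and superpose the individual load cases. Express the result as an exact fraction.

R_A = 64887/640 kN, M_A = 72521/240 kN·m, R_B = 93833/640 kN, M_B = -29093/80 kN·m

Load 1 — triangular load w₀=13 kN/m (0→w₀ over full span):
  R_A = 3w₀L/20 = 3·13·16/20 = 156/5 kN
  M_A = w₀L²/30 = 13·16²/30 = 1664/15 kN·m
  R_B = 7w₀L/20 = 7·13·16/20 = 364/5 kN
  M_B = -w₀L²/20 = -13·16²/20 = -832/5 kN·m
Load 2 — uniform load w=9 kN/m over full span:
  R_A = wL/2 = 9·16/2 = 72 kN
  M_A = wL²/12 = 9·16²/12 = 192 kN·m
  R_B = wL/2 = 9·16/2 = 72 kN
  M_B = -wL²/12 = -9·16²/12 = -192 kN·m
Load 3 — applied couple M₀=-10 kN·m at a=48/5 m (b=L-a=32/5):
  R_A = 6M₀ab/L³ = 6·(-10)·(48/5)·(32/5)/16³ = -9/10 kN
  M_A = M₀b(2a-b)/L² = (-10)·(32/5)·(2·(48/5)-(32/5))/16² = -16/5 kN·m
  R_B = -6M₀ab/L³ = -6·(-10)·(48/5)·(32/5)/16³ = 9/10 kN
  M_B = M₀a(2b-a)/L² = (-10)·(48/5)·(2·(32/5)-(48/5))/16² = -6/5 kN·m
Load 4 — applied couple M₀=-13 kN·m at a=4 m (b=L-a=12):
  R_A = 6M₀ab/L³ = 6·(-13)·4·12/16³ = -117/128 kN
  M_A = M₀b(2a-b)/L² = (-13)·12·(2·4-12)/16² = 39/16 kN·m
  R_B = -6M₀ab/L³ = -6·(-13)·4·12/16³ = 117/128 kN
  M_B = M₀a(2b-a)/L² = (-13)·4·(2·12-4)/16² = -65/16 kN·m
Superposition: R_A = 64887/640 kN, M_A = 72521/240 kN·m, R_B = 93833/640 kN, M_B = -29093/80 kN·m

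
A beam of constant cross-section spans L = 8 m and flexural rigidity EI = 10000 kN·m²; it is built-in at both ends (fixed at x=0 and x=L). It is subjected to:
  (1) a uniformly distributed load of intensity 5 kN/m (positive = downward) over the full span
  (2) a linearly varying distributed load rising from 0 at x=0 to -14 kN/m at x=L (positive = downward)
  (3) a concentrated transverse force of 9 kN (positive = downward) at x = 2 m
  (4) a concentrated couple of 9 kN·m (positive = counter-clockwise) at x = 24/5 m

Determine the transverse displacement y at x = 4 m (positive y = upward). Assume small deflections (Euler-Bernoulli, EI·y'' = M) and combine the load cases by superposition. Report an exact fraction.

y(4) = 67/187500 m

Load 1 — uniform load w=5 kN/m over full span:
  y_1 = -wx²(L-x)²/(24EI) = -5·4²·(8-4)²/(24·10000) = -2/375 m
Load 2 — triangular load w₀=-14 kN/m (0→w₀ over full span):
  y_2 = -w₀x²(L-x)²(x+2L)/(120LEI) = -(-14)·4²·(8-4)²·(4+2·8)/(120·8·10000) = 14/1875 m
Load 3 — point force P=9 kN at a=2 m (b=L-a=6):
  y_3 = -Pa²(L-x)²(3bL-(3b+a)(L-x))/(6L³EI)  [x>a] = -9·2²·(8-4)²·(3·6·8-(3·6+2)·(8-4))/(6·8³·10000) = -3/2500 m
Load 4 — applied couple M₀=9 kN·m at a=24/5 m (b=L-a=16/5):
  y_4 = (R_Ax³/6 - M_Ax²/2)/EI  [x≤a] with R_A=81/50, M_A=72/25 = ((81/50)·4³/6 - (72/25)·4²/2)/10000 = -9/15625 m
Superposition: y = Σ y_i = 67/187500 m ≈ 0.000357 m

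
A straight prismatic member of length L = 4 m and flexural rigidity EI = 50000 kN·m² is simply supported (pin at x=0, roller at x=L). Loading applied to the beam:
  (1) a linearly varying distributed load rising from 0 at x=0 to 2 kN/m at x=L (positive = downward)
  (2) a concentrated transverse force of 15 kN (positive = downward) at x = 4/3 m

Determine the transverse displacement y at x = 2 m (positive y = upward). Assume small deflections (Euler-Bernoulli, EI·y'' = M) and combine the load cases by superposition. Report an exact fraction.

Load 1 — triangular load w₀=2 kN/m (0→w₀ over full span):
  y_1 = -w₀x(7L⁴-10L²x²+3x⁴)/(360LEI) = -2·2·(7·4⁴-10·4²·2²+3·2⁴)/(360·4·50000) = -1/15000 m
Load 2 — point force P=15 kN at a=4/3 m (b=L-a=8/3):
  y_2 = -Pa(L-x)(2Lx-a²-x²)/(6LEI)  [x>a] = -15·(4/3)·(4-2)·(2·4·2-(4/3)²-2²)/(6·4·50000) = -23/67500 m
Superposition: y = Σ y_i = -11/27000 m ≈ -0.000407 m

y(2) = -11/27000 m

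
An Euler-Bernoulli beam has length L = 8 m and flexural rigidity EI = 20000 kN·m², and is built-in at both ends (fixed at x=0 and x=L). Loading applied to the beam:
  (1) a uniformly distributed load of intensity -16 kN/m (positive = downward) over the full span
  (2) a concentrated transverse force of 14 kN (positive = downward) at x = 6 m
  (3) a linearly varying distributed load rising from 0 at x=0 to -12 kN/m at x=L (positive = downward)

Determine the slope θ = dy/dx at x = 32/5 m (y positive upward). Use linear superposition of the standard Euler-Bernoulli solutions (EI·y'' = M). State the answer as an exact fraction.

Load 1 — uniform load w=-16 kN/m over full span:
  θ_1 = -wx(L-x)(L-2x)/(12EI) = -(-16)·(32/5)·(8-(32/5))·(8-2·(32/5))/(12·20000) = -256/78125 rad
Load 2 — point force P=14 kN at a=6 m (b=L-a=2):
  θ_2 = Pa²(L-x)(2bL-(3b+a)(L-x))/(2L³EI)  [x>a] = 14·6²·(8-(32/5))·(2·2·8-(3·2+6)·(8-(32/5)))/(2·8³·20000) = 63/125000 rad
Load 3 — triangular load w₀=-12 kN/m (0→w₀ over full span):
  θ_3 = -w₀(2x(L-x)(L-2x)(x+2L)+x²(L-x)²)/(120LEI) = -(-12)·(2·(32/5)·(8-(32/5))·(8-2·(32/5))·((32/5)+2·8)+(32/5)²·(8-(32/5))²)/(120·8·20000) = -512/390625 rad
Superposition: θ = Σ θ_i = -12761/3125000 rad ≈ -0.004084 rad

θ(32/5) = -12761/3125000 rad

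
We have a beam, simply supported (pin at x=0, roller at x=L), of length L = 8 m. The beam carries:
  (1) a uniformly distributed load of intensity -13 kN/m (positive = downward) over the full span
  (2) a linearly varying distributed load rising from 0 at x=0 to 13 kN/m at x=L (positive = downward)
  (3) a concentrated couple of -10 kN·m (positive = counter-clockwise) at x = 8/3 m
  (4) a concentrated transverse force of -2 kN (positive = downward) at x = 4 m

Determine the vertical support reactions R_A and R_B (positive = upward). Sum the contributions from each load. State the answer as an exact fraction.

R_A = -443/12 kN, R_B = -205/12 kN

Load 1 — uniform load w=-13 kN/m over full span:
  R_A = wL/2 = (-13)·8/2 = -52 kN
  R_B = wL/2 = (-13)·8/2 = -52 kN
Load 2 — triangular load w₀=13 kN/m (0→w₀ over full span):
  R_A = w₀L/6 = 13·8/6 = 52/3 kN
  R_B = w₀L/3 = 13·8/3 = 104/3 kN
Load 3 — applied couple M₀=-10 kN·m at a=8/3 m (b=L-a=16/3):
  R_A = M₀/L = (-10)/8 = -5/4 kN
  R_B = -M₀/L = -(-10)/8 = 5/4 kN
Load 4 — point force P=-2 kN at a=4 m (b=L-a=4):
  R_A = Pb/L = (-2)·4/8 = -1 kN
  R_B = Pa/L = (-2)·4/8 = -1 kN
Superposition: R_A = -443/12 kN, R_B = -205/12 kN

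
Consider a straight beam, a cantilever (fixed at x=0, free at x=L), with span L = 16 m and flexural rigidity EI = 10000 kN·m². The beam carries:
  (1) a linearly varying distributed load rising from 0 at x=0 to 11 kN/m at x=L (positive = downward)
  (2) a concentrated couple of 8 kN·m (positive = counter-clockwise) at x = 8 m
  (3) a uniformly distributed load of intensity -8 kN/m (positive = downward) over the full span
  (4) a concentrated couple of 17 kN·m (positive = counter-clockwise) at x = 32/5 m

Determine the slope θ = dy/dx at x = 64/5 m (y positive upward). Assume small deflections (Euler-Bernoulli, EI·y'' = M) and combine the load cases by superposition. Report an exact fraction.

θ(64/5) = 606/390625 rad

Load 1 — triangular load w₀=11 kN/m (0→w₀ over full span):
  θ_1 = (w₀Lx²/4-w₀L²x/3-w₀x⁴/(24L))/EI = (11·16·(64/5)²/4-11·16²·(64/5)/3-11·(64/5)⁴/(24·16))/10000 = -653312/1171875 rad
Load 2 — applied couple M₀=8 kN·m at a=8 m (b=L-a=8):
  θ_2 = M₀a/EI  [x>a] = 8·8/10000 = 4/625 rad
Load 3 — uniform load w=-8 kN/m over full span:
  θ_3 = -wx(x²-3Lx+3L²)/(6EI) = -(-8)·(64/5)·((64/5)²-3·16·(64/5)+3·16²)/(6·10000) = 126976/234375 rad
Load 4 — applied couple M₀=17 kN·m at a=32/5 m (b=L-a=48/5):
  θ_4 = M₀a/EI  [x>a] = 17·(32/5)/10000 = 34/3125 rad
Superposition: θ = Σ θ_i = 606/390625 rad ≈ 0.001551 rad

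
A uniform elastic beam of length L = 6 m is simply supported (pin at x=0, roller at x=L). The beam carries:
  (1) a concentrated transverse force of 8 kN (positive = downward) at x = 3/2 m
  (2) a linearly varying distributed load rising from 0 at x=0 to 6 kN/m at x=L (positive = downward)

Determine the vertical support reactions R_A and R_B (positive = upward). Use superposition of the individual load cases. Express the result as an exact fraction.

Load 1 — point force P=8 kN at a=3/2 m (b=L-a=9/2):
  R_A = Pb/L = 8·(9/2)/6 = 6 kN
  R_B = Pa/L = 8·(3/2)/6 = 2 kN
Load 2 — triangular load w₀=6 kN/m (0→w₀ over full span):
  R_A = w₀L/6 = 6·6/6 = 6 kN
  R_B = w₀L/3 = 6·6/3 = 12 kN
Superposition: R_A = 12 kN, R_B = 14 kN

R_A = 12 kN, R_B = 14 kN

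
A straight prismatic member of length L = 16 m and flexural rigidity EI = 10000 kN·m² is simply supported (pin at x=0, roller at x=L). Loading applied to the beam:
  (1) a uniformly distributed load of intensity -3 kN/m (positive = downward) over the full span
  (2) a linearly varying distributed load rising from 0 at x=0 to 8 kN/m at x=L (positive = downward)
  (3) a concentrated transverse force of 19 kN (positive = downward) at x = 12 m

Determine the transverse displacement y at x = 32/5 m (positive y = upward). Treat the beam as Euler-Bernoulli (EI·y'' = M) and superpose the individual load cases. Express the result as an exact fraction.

y(32/5) = -1719724/9765625 m

Load 1 — uniform load w=-3 kN/m over full span:
  y_1 = -wx(L³-2Lx²+x³)/(24EI) = -(-3)·(32/5)·(16³-2·16·(32/5)²+(32/5)³)/(24·10000) = 95232/390625 m
Load 2 — triangular load w₀=8 kN/m (0→w₀ over full span):
  y_2 = -w₀x(7L⁴-10L²x²+3x⁴)/(360LEI) = -8·(32/5)·(7·16⁴-10·16²·(32/5)²+3·(32/5)⁴)/(360·16·10000) = -9347072/29296875 m
Load 3 — point force P=19 kN at a=12 m (b=L-a=4):
  y_3 = -Pbx(L²-b²-x²)/(6LEI)  [x≤a] = -19·4·(32/5)·(16²-4²-(32/5)²)/(6·16·10000) = -23636/234375 m
Superposition: y = Σ y_i = -1719724/9765625 m ≈ -0.176100 m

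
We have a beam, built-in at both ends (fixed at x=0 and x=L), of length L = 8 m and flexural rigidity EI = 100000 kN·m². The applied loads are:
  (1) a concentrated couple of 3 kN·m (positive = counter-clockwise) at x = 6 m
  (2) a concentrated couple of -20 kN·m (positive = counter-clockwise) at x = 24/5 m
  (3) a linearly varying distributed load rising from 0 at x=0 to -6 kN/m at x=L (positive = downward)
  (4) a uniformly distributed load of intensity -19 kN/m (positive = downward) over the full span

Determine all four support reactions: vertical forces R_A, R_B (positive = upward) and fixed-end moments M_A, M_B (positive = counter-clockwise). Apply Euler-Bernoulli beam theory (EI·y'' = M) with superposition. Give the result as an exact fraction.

Load 1 — applied couple M₀=3 kN·m at a=6 m (b=L-a=2):
  R_A = 6M₀ab/L³ = 6·3·6·2/8³ = 27/64 kN
  M_A = M₀b(2a-b)/L² = 3·2·(2·6-2)/8² = 15/16 kN·m
  R_B = -6M₀ab/L³ = -6·3·6·2/8³ = -27/64 kN
  M_B = M₀a(2b-a)/L² = 3·6·(2·2-6)/8² = -9/16 kN·m
Load 2 — applied couple M₀=-20 kN·m at a=24/5 m (b=L-a=16/5):
  R_A = 6M₀ab/L³ = 6·(-20)·(24/5)·(16/5)/8³ = -18/5 kN
  M_A = M₀b(2a-b)/L² = (-20)·(16/5)·(2·(24/5)-(16/5))/8² = -32/5 kN·m
  R_B = -6M₀ab/L³ = -6·(-20)·(24/5)·(16/5)/8³ = 18/5 kN
  M_B = M₀a(2b-a)/L² = (-20)·(24/5)·(2·(16/5)-(24/5))/8² = -12/5 kN·m
Load 3 — triangular load w₀=-6 kN/m (0→w₀ over full span):
  R_A = 3w₀L/20 = 3·(-6)·8/20 = -36/5 kN
  M_A = w₀L²/30 = (-6)·8²/30 = -64/5 kN·m
  R_B = 7w₀L/20 = 7·(-6)·8/20 = -84/5 kN
  M_B = -w₀L²/20 = -(-6)·8²/20 = 96/5 kN·m
Load 4 — uniform load w=-19 kN/m over full span:
  R_A = wL/2 = (-19)·8/2 = -76 kN
  M_A = wL²/12 = (-19)·8²/12 = -304/3 kN·m
  R_B = wL/2 = (-19)·8/2 = -76 kN
  M_B = -wL²/12 = -(-19)·8²/12 = 304/3 kN·m
Superposition: R_A = -27641/320 kN, M_A = -28703/240 kN·m, R_B = -28679/320 kN, M_B = 28217/240 kN·m

R_A = -27641/320 kN, M_A = -28703/240 kN·m, R_B = -28679/320 kN, M_B = 28217/240 kN·m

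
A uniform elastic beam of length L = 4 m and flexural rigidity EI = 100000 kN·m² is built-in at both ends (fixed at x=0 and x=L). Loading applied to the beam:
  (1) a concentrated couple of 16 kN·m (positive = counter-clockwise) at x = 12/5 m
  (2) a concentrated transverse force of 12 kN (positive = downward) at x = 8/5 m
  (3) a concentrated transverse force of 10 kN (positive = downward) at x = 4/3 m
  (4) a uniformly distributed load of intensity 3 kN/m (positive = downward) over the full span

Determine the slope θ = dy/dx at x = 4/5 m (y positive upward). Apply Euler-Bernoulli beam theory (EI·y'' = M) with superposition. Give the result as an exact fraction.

Load 1 — applied couple M₀=16 kN·m at a=12/5 m (b=L-a=8/5):
  θ_1 = (R_Ax²/2 - M_Ax)/EI  [x≤a] with R_A=144/25, M_A=128/25 = ((144/25)·(4/5)²/2 - (128/25)·(4/5))/100000 = -44/1953125 rad
Load 2 — point force P=12 kN at a=8/5 m (b=L-a=12/5):
  θ_2 = -Pb²x(2aL-(3a+b)x)/(2L³EI)  [x≤a] = -12·(12/5)²·(4/5)·(2·(8/5)·4-(3·(8/5)+(12/5))·(4/5))/(2·4³·100000) = -297/9765625 rad
Load 3 — point force P=10 kN at a=4/3 m (b=L-a=8/3):
  θ_3 = -Pb²x(2aL-(3a+b)x)/(2L³EI)  [x≤a] = -10·(8/3)²·(4/5)·(2·(4/3)·4-(3·(4/3)+(8/3))·(4/5))/(2·4³·100000) = -2/84375 rad
Load 4 — uniform load w=3 kN/m over full span:
  θ_4 = -wx(L-x)(L-2x)/(12EI) = -3·(4/5)·(4-(4/5))·(4-2·(4/5))/(12·100000) = -6/390625 rad
Superposition: θ = Σ θ_i = -24259/263671875 rad ≈ -0.000092 rad

θ(4/5) = -24259/263671875 rad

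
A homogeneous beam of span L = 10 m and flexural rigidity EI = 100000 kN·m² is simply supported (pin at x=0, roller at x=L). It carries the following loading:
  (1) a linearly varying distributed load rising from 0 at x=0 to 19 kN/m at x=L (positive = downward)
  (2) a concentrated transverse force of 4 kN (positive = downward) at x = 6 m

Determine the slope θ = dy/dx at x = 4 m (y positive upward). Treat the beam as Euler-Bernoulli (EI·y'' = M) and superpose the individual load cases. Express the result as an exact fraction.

Load 1 — triangular load w₀=19 kN/m (0→w₀ over full span):
  θ_1 = -w₀(7L⁴-30L²x²+15x⁴)/(360LEI) = -19·(7·10⁴-30·10²·4²+15·4⁴)/(360·10·100000) = -6137/4500000 rad
Load 2 — point force P=4 kN at a=6 m (b=L-a=4):
  θ_2 = -Pb(L²-b²-3x²)/(6LEI)  [x≤a] = -4·4·(10²-4²-3·4²)/(6·10·100000) = -3/31250 rad
Superposition: θ = Σ θ_i = -6569/4500000 rad ≈ -0.001460 rad

θ(4) = -6569/4500000 rad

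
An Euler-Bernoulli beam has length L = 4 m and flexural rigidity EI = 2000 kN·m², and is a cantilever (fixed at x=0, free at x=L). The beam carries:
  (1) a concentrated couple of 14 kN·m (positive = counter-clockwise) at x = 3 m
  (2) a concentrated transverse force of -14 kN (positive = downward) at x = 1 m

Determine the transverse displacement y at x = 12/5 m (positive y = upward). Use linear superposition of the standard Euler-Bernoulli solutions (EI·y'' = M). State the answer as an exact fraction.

y(12/5) = 4109/150000 m

Load 1 — applied couple M₀=14 kN·m at a=3 m (b=L-a=1):
  y_1 = M₀x²/(2EI)  [x≤a] = 14·(12/5)²/(2·2000) = 63/3125 m
Load 2 — point force P=-14 kN at a=1 m (b=L-a=3):
  y_2 = -Pa²(3x-a)/(6EI)  [x>a] = -(-14)·1²·(3·(12/5)-1)/(6·2000) = 217/30000 m
Superposition: y = Σ y_i = 4109/150000 m ≈ 0.027393 m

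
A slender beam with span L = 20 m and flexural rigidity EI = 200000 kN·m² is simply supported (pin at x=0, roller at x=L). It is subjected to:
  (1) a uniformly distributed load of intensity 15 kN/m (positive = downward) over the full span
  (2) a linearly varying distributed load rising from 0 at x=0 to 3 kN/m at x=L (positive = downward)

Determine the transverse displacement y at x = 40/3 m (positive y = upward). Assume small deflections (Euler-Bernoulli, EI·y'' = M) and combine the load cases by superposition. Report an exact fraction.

Load 1 — uniform load w=15 kN/m over full span:
  y_1 = -wx(L³-2Lx²+x³)/(24EI) = -15·(40/3)·(20³-2·20·(40/3)²+(40/3)³)/(24·200000) = -11/81 m
Load 2 — triangular load w₀=3 kN/m (0→w₀ over full span):
  y_2 = -w₀x(7L⁴-10L²x²+3x⁴)/(360LEI) = -3·(40/3)·(7·20⁴-10·20²·(40/3)²+3·(40/3)⁴)/(360·20·200000) = -17/1215 m
Superposition: y = Σ y_i = -182/1215 m ≈ -0.149794 m

y(40/3) = -182/1215 m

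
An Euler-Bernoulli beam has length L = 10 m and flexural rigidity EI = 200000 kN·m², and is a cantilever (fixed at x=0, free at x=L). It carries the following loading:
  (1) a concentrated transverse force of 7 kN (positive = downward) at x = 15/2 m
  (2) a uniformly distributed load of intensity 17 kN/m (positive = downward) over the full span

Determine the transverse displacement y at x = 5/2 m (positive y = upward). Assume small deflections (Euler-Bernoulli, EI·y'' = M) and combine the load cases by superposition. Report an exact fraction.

Load 1 — point force P=7 kN at a=15/2 m (b=L-a=5/2):
  y_1 = -Px²(3a-x)/(6EI)  [x≤a] = -7·(5/2)²·(3·(15/2)-(5/2))/(6·200000) = -7/9600 m
Load 2 — uniform load w=17 kN/m over full span:
  y_2 = -wx²(x²-4Lx+6L²)/(24EI) = -17·(5/2)²·((5/2)²-4·10·(5/2)+6·10²)/(24·200000) = -459/40960 m
Superposition: y = Σ y_i = -7333/614400 m ≈ -0.011935 m

y(5/2) = -7333/614400 m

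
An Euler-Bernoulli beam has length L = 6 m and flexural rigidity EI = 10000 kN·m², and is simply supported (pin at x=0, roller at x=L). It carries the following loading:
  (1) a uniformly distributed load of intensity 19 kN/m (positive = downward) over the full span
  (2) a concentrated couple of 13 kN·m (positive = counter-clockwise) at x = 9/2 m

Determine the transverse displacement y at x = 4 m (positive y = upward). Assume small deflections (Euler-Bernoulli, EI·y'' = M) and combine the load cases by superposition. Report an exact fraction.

Load 1 — uniform load w=19 kN/m over full span:
  y_1 = -wx(L³-2Lx²+x³)/(24EI) = -19·4·(6³-2·6·4²+4³)/(24·10000) = -209/7500 m
Load 2 — applied couple M₀=13 kN·m at a=9/2 m (b=L-a=3/2):
  y_2 = (M₀x³/(6L)+C₁x)/EI  [x≤a] with C₁=M₀(3b²-L²)/(6L)=-169/16 = (13·4³/(6·6)+(-169/16)·4)/10000 = -689/360000 m
Superposition: y = Σ y_i = -10721/360000 m ≈ -0.029781 m

y(4) = -10721/360000 m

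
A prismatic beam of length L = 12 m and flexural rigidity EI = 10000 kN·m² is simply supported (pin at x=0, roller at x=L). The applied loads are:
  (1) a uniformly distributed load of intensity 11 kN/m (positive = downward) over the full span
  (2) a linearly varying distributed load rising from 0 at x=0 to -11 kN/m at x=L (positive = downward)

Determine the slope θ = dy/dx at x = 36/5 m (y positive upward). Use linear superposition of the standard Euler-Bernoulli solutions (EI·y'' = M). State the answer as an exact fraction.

Load 1 — uniform load w=11 kN/m over full span:
  θ_1 = -w(L³-6Lx²+4x³)/(24EI) = -11·(12³-6·12·(36/5)²+4·(36/5)³)/(24·10000) = 3663/156250 rad
Load 2 — triangular load w₀=-11 kN/m (0→w₀ over full span):
  θ_2 = -w₀(7L⁴-30L²x²+15x⁴)/(360LEI) = -(-11)·(7·12⁴-30·12²·(36/5)²+15·(36/5)⁴)/(360·12·10000) = -3828/390625 rad
Superposition: θ = Σ θ_i = 10659/781250 rad ≈ 0.013644 rad

θ(36/5) = 10659/781250 rad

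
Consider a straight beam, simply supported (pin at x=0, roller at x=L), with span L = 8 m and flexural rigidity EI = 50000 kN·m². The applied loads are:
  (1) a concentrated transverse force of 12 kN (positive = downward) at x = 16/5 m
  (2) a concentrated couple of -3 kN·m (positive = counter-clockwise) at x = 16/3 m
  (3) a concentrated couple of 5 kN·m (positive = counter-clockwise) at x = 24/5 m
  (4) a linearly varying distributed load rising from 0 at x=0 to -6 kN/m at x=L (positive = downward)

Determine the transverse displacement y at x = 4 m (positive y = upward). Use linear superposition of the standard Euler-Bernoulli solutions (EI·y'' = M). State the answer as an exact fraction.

Load 1 — point force P=12 kN at a=16/5 m (b=L-a=24/5):
  y_1 = -Pa(L-x)(2Lx-a²-x²)/(6LEI)  [x>a] = -12·(16/5)·(8-4)·(2·8·4-(16/5)²-4²)/(6·8·50000) = -944/390625 m
Load 2 — applied couple M₀=-3 kN·m at a=16/3 m (b=L-a=8/3):
  y_2 = (M₀x³/(6L)+C₁x)/EI  [x≤a] with C₁=M₀(3b²-L²)/(6L)=8/3 = ((-3)·4³/(6·8)+(8/3)·4)/50000 = 1/7500 m
Load 3 — applied couple M₀=5 kN·m at a=24/5 m (b=L-a=16/5):
  y_3 = (M₀x³/(6L)+C₁x)/EI  [x≤a] with C₁=M₀(3b²-L²)/(6L)=-52/15 = (5·4³/(6·8)+(-52/15)·4)/50000 = -9/62500 m
Load 4 — triangular load w₀=-6 kN/m (0→w₀ over full span):
  y_4 = -w₀x(7L⁴-10L²x²+3x⁴)/(360LEI) = -(-6)·4·(7·8⁴-10·8²·4²+3·4⁴)/(360·8·50000) = 2/625 m
Superposition: y = Σ y_i = 1811/2343750 m ≈ 0.000773 m

y(4) = 1811/2343750 m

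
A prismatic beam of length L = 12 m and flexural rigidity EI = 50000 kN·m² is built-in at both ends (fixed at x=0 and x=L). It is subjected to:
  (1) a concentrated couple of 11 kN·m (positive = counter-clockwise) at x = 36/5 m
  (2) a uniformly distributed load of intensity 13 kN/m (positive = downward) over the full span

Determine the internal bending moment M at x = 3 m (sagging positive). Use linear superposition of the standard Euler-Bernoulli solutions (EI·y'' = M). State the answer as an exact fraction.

M(3) = 997/50 kN·m

Load 1 — applied couple M₀=11 kN·m at a=36/5 m (b=L-a=24/5):
  M_1 = R_Ax - M_A  [x≤a] with R_A=33/25, M_A=88/25 = (33/25)·3 - (88/25) = 11/25 kN·m
Load 2 — uniform load w=13 kN/m over full span:
  M_2 = wLx/2 - wL²/12 - wx²/2 = 13·12·3/2 - 13·12²/12 - 13·3²/2 = 39/2 kN·m
Superposition: M = Σ M_i = 997/50 kN·m ≈ 19.940000 kN·m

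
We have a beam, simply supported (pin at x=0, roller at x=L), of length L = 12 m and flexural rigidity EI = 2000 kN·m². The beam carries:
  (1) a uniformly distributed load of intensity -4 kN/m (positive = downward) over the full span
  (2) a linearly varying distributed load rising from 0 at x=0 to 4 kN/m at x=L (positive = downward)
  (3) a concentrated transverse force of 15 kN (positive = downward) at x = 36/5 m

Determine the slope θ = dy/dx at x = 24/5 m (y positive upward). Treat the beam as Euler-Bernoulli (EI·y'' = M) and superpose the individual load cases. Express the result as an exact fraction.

Load 1 — uniform load w=-4 kN/m over full span:
  θ_1 = -w(L³-6Lx²+4x³)/(24EI) = -(-4)·(12³-6·12·(24/5)²+4·(24/5)³)/(24·2000) = 666/15625 rad
Load 2 — triangular load w₀=4 kN/m (0→w₀ over full span):
  θ_2 = -w₀(7L⁴-30L²x²+15x⁴)/(360LEI) = -4·(7·12⁴-30·12²·(24/5)²+15·(24/5)⁴)/(360·12·2000) = -1938/78125 rad
Load 3 — point force P=15 kN at a=36/5 m (b=L-a=24/5):
  θ_3 = -Pb(L²-b²-3x²)/(6LEI)  [x≤a] = -15·(24/5)·(12²-(24/5)²-3·(24/5)²)/(6·12·2000) = -81/3125 rad
Superposition: θ = Σ θ_i = -633/78125 rad ≈ -0.008102 rad

θ(24/5) = -633/78125 rad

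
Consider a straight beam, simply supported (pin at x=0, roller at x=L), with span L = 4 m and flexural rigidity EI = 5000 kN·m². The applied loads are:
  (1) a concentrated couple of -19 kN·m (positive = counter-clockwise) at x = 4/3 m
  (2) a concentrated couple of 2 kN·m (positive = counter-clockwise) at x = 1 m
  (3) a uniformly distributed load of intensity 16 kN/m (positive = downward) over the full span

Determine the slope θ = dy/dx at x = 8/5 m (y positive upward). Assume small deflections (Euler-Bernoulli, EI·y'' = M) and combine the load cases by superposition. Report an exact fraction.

θ(8/5) = -78787/22500000 rad

Load 1 — applied couple M₀=-19 kN·m at a=4/3 m (b=L-a=8/3):
  θ_1 = (M₀x²/(2L)-M₀(x-a)+C₁)/EI  [x>a] with C₁=M₀(3b²-L²)/(6L)=-38/9 = ((-19)·(8/5)²/(2·4)-(-19)·((8/5)-(4/3))+(-38/9))/5000 = -589/562500 rad
Load 2 — applied couple M₀=2 kN·m at a=1 m (b=L-a=3):
  θ_2 = (M₀x²/(2L)-M₀(x-a)+C₁)/EI  [x>a] with C₁=M₀(3b²-L²)/(6L)=11/12 = (2·(8/5)²/(2·4)-2·((8/5)-1)+(11/12))/5000 = 107/1500000 rad
Load 3 — uniform load w=16 kN/m over full span:
  θ_3 = -w(L³-6Lx²+4x³)/(24EI) = -16·(4³-6·4·(8/5)²+4·(8/5)³)/(24·5000) = -592/234375 rad
Superposition: θ = Σ θ_i = -78787/22500000 rad ≈ -0.003502 rad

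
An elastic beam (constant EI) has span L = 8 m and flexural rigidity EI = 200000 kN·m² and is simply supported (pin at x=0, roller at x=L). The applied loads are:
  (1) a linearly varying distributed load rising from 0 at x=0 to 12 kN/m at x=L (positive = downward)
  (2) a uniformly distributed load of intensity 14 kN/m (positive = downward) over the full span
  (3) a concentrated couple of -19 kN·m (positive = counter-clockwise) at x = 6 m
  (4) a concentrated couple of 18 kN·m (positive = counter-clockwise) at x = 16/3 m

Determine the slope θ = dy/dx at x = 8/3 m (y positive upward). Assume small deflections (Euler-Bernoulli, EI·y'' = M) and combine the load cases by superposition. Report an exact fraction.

θ(8/3) = -110917/108000000 rad

Load 1 — triangular load w₀=12 kN/m (0→w₀ over full span):
  θ_1 = -w₀(7L⁴-30L²x²+15x⁴)/(360LEI) = -12·(7·8⁴-30·8²·(8/3)²+15·(8/3)⁴)/(360·8·200000) = -416/1265625 rad
Load 2 — uniform load w=14 kN/m over full span:
  θ_2 = -w(L³-6Lx²+4x³)/(24EI) = -14·(8³-6·8·(8/3)²+4·(8/3)³)/(24·200000) = -182/253125 rad
Load 3 — applied couple M₀=-19 kN·m at a=6 m (b=L-a=2):
  θ_3 = (M₀x²/(2L)+C₁)/EI  [x≤a] with C₁=M₀(3b²-L²)/(6L)=247/12 = ((-19)·(8/3)²/(2·8)+(247/12))/200000 = 437/7200000 rad
Load 4 — applied couple M₀=18 kN·m at a=16/3 m (b=L-a=8/3):
  θ_4 = (M₀x²/(2L)+C₁)/EI  [x≤a] with C₁=M₀(3b²-L²)/(6L)=-16 = (18·(8/3)²/(2·8)+(-16))/200000 = -1/25000 rad
Superposition: θ = Σ θ_i = -110917/108000000 rad ≈ -0.001027 rad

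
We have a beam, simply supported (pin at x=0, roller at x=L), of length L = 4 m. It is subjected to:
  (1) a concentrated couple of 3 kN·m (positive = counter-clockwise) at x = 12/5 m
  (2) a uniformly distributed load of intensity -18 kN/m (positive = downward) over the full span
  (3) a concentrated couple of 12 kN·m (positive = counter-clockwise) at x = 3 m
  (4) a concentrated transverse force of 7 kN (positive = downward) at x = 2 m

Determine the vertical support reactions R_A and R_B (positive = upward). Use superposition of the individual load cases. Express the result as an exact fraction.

R_A = -115/4 kN, R_B = -145/4 kN

Load 1 — applied couple M₀=3 kN·m at a=12/5 m (b=L-a=8/5):
  R_A = M₀/L = 3/4 kN
  R_B = -M₀/L = -3/4 kN
Load 2 — uniform load w=-18 kN/m over full span:
  R_A = wL/2 = (-18)·4/2 = -36 kN
  R_B = wL/2 = (-18)·4/2 = -36 kN
Load 3 — applied couple M₀=12 kN·m at a=3 m (b=L-a=1):
  R_A = M₀/L = 12/4 = 3 kN
  R_B = -M₀/L = -12/4 = -3 kN
Load 4 — point force P=7 kN at a=2 m (b=L-a=2):
  R_A = Pb/L = 7·2/4 = 7/2 kN
  R_B = Pa/L = 7·2/4 = 7/2 kN
Superposition: R_A = -115/4 kN, R_B = -145/4 kN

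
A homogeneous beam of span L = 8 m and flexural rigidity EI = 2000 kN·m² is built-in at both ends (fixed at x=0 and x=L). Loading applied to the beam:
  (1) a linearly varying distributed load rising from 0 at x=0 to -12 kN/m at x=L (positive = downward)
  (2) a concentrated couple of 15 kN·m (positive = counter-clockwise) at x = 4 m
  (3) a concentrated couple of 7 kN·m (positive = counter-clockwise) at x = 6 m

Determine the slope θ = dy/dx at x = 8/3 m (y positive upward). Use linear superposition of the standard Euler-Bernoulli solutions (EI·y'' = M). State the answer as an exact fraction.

θ(8/3) = 7247/810000 rad

Load 1 — triangular load w₀=-12 kN/m (0→w₀ over full span):
  θ_1 = -w₀(2x(L-x)(L-2x)(x+2L)+x²(L-x)²)/(120LEI) = -(-12)·(2·(8/3)·(8-(8/3))·(8-2·(8/3))·((8/3)+2·8)+(8/3)²·(8-(8/3))²)/(120·8·2000) = 512/50625 rad
Load 2 — applied couple M₀=15 kN·m at a=4 m (b=L-a=4):
  θ_2 = (R_Ax²/2 - M_Ax)/EI  [x≤a] with R_A=45/16, M_A=15/4 = ((45/16)·(8/3)²/2 - (15/4)·(8/3))/2000 = 0 rad
Load 3 — applied couple M₀=7 kN·m at a=6 m (b=L-a=2):
  θ_3 = (R_Ax²/2 - M_Ax)/EI  [x≤a] with R_A=63/64, M_A=35/16 = ((63/64)·(8/3)²/2 - (35/16)·(8/3))/2000 = -7/6000 rad
Superposition: θ = Σ θ_i = 7247/810000 rad ≈ 0.008947 rad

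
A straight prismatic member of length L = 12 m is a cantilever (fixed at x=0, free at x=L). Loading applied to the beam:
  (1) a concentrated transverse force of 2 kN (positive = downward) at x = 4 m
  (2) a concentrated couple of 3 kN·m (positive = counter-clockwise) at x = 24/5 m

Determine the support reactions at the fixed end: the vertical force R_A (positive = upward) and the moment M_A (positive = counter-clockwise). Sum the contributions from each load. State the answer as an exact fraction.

Load 1 — point force P=2 kN at a=4 m (b=L-a=8):
  R_A = P = 2 kN
  M_A = Pa = 2·4 = 8 kN·m
Load 2 — applied couple M₀=3 kN·m at a=24/5 m (b=L-a=36/5):
  R_A = 0 kN
  M_A = -M₀ = -3 kN·m
Superposition: R_A = 2 kN, M_A = 5 kN·m

R_A = 2 kN, M_A = 5 kN·m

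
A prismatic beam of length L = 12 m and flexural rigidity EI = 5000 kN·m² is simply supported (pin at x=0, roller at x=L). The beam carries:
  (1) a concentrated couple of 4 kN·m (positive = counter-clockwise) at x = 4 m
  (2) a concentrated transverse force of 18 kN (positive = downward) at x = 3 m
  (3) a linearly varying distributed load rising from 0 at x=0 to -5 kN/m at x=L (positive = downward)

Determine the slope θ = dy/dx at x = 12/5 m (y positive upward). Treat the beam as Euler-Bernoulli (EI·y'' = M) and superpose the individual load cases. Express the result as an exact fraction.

θ(12/5) = 60799/7500000 rad

Load 1 — applied couple M₀=4 kN·m at a=4 m (b=L-a=8):
  θ_1 = (M₀x²/(2L)+C₁)/EI  [x≤a] with C₁=M₀(3b²-L²)/(6L)=8/3 = (4·(12/5)²/(2·12)+(8/3))/5000 = 34/46875 rad
Load 2 — point force P=18 kN at a=3 m (b=L-a=9):
  θ_2 = -Pb(L²-b²-3x²)/(6LEI)  [x≤a] = -18·9·(12²-9²-3·(12/5)²)/(6·12·5000) = -10287/500000 rad
Load 3 — triangular load w₀=-5 kN/m (0→w₀ over full span):
  θ_3 = -w₀(7L⁴-30L²x²+15x⁴)/(360LEI) = -(-5)·(7·12⁴-30·12²·(12/5)²+15·(12/5)⁴)/(360·12·5000) = 2184/78125 rad
Superposition: θ = Σ θ_i = 60799/7500000 rad ≈ 0.008107 rad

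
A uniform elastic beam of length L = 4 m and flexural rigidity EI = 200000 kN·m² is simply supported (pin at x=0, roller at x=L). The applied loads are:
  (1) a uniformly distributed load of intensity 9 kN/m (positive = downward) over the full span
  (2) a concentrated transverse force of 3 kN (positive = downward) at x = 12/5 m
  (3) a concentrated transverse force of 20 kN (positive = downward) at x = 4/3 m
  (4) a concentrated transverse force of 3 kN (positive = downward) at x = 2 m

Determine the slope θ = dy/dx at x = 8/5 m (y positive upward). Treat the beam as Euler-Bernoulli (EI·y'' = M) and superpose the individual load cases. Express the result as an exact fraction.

Load 1 — uniform load w=9 kN/m over full span:
  θ_1 = -w(L³-6Lx²+4x³)/(24EI) = -9·(4³-6·4·(8/5)²+4·(8/5)³)/(24·200000) = -111/3125000 rad
Load 2 — point force P=3 kN at a=12/5 m (b=L-a=8/5):
  θ_2 = -Pb(L²-b²-3x²)/(6LEI)  [x≤a] = -3·(8/5)·(4²-(8/5)²-3·(8/5)²)/(6·4·200000) = -9/1562500 rad
Load 3 — point force P=20 kN at a=4/3 m (b=L-a=8/3):
  θ_3 = -Pa(2L²-6Lx+3x²+a²)/(6LEI)  [x>a] = -20·(4/3)·(2·4²-6·4·(8/5)+3·(8/5)²+(4/3)²)/(6·4·200000) = -43/2531250 rad
Load 4 — point force P=3 kN at a=2 m (b=L-a=2):
  θ_4 = -Pb(L²-b²-3x²)/(6LEI)  [x≤a] = -3·2·(4²-2²-3·(8/5)²)/(6·4·200000) = -27/5000000 rad
Superposition: θ = Σ θ_i = -128927/2025000000 rad ≈ -0.000064 rad

θ(8/5) = -128927/2025000000 rad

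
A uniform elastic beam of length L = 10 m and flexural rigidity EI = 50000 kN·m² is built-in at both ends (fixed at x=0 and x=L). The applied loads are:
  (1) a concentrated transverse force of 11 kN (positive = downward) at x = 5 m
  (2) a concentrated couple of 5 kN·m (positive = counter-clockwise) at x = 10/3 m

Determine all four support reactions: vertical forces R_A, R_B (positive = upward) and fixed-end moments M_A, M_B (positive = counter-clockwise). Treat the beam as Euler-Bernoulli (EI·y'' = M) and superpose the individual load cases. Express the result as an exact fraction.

R_A = 37/6 kN, M_A = 55/4 kN·m, R_B = 29/6 kN, M_B = -145/12 kN·m

Load 1 — point force P=11 kN at a=5 m (b=L-a=5):
  R_A = Pb²(3a+b)/L³ = 11·5²·(3·5+5)/10³ = 11/2 kN
  M_A = Pab²/L² = 11·5·5²/10² = 55/4 kN·m
  R_B = Pa²(a+3b)/L³ = 11·5²·(5+3·5)/10³ = 11/2 kN
  M_B = -Pa²b/L² = -11·5²·5/10² = -55/4 kN·m
Load 2 — applied couple M₀=5 kN·m at a=10/3 m (b=L-a=20/3):
  R_A = 6M₀ab/L³ = 6·5·(10/3)·(20/3)/10³ = 2/3 kN
  M_A = M₀b(2a-b)/L² = 5·(20/3)·(2·(10/3)-(20/3))/10² = 0 kN·m
  R_B = -6M₀ab/L³ = -6·5·(10/3)·(20/3)/10³ = -2/3 kN
  M_B = M₀a(2b-a)/L² = 5·(10/3)·(2·(20/3)-(10/3))/10² = 5/3 kN·m
Superposition: R_A = 37/6 kN, M_A = 55/4 kN·m, R_B = 29/6 kN, M_B = -145/12 kN·m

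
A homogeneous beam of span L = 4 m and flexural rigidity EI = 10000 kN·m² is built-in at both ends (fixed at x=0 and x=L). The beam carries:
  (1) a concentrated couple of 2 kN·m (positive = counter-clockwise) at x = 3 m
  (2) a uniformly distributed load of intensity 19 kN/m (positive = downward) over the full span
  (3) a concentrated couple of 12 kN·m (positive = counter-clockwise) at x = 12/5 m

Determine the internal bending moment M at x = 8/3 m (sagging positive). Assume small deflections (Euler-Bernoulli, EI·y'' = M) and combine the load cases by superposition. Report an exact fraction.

M(8/3) = 8999/1800 kN·m

Load 1 — applied couple M₀=2 kN·m at a=3 m (b=L-a=1):
  M_1 = R_Ax - M_A  [x≤a] with R_A=9/16, M_A=5/8 = (9/16)·(8/3) - (5/8) = 7/8 kN·m
Load 2 — uniform load w=19 kN/m over full span:
  M_2 = wLx/2 - wL²/12 - wx²/2 = 19·4·(8/3)/2 - 19·4²/12 - 19·(8/3)²/2 = 76/9 kN·m
Load 3 — applied couple M₀=12 kN·m at a=12/5 m (b=L-a=8/5):
  M_3 = R_Ax - M_A - M₀  [x>a] with R_A=108/25, M_A=96/25 = (108/25)·(8/3) - (96/25) - 12 = -108/25 kN·m
Superposition: M = Σ M_i = 8999/1800 kN·m ≈ 4.999444 kN·m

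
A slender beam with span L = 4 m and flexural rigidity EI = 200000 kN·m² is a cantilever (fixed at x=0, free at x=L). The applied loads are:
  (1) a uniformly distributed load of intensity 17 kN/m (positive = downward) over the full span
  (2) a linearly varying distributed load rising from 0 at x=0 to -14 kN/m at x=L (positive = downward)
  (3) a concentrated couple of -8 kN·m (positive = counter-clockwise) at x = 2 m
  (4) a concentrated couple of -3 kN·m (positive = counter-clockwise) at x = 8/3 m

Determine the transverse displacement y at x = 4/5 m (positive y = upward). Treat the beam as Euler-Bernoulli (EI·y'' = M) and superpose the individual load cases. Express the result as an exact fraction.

y(4/5) = -117269/1171875000 m

Load 1 — uniform load w=17 kN/m over full span:
  y_1 = -wx²(x²-4Lx+6L²)/(24EI) = -17·(4/5)²·((4/5)²-4·4·(4/5)+6·4²)/(24·200000) = -2227/11718750 m
Load 2 — triangular load w₀=-14 kN/m (0→w₀ over full span):
  y_2 = (w₀Lx³/12-w₀L²x²/6-w₀x⁵/(120L))/EI = ((-14)·4·(4/5)³/12-(-14)·4²·(4/5)²/6-(-14)·(4/5)⁵/(120·4))/200000 = 15757/146484375 m
Load 3 — applied couple M₀=-8 kN·m at a=2 m (b=L-a=2):
  y_3 = M₀x²/(2EI)  [x≤a] = (-8)·(4/5)²/(2·200000) = -1/78125 m
Load 4 — applied couple M₀=-3 kN·m at a=8/3 m (b=L-a=4/3):
  y_4 = M₀x²/(2EI)  [x≤a] = (-3)·(4/5)²/(2·200000) = -3/625000 m
Superposition: y = Σ y_i = -117269/1171875000 m ≈ -0.000100 m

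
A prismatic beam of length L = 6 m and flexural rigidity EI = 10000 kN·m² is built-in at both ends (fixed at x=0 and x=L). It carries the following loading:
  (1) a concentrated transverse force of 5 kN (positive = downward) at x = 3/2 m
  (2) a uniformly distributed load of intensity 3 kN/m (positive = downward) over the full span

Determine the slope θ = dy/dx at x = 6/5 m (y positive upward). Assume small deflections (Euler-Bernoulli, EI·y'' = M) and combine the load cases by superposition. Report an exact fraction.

θ(6/5) = -7209/10000000 rad

Load 1 — point force P=5 kN at a=3/2 m (b=L-a=9/2):
  θ_1 = -Pb²x(2aL-(3a+b)x)/(2L³EI)  [x≤a] = -5·(9/2)²·(6/5)·(2·(3/2)·6-(3·(3/2)+(9/2))·(6/5))/(2·6³·10000) = -81/400000 rad
Load 2 — uniform load w=3 kN/m over full span:
  θ_2 = -wx(L-x)(L-2x)/(12EI) = -3·(6/5)·(6-(6/5))·(6-2·(6/5))/(12·10000) = -81/156250 rad
Superposition: θ = Σ θ_i = -7209/10000000 rad ≈ -0.000721 rad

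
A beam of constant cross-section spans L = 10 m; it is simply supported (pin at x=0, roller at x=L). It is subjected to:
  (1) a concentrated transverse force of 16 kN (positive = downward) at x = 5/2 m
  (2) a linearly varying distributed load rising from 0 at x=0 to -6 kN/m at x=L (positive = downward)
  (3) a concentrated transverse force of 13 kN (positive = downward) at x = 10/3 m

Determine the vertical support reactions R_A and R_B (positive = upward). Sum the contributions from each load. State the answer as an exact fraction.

R_A = 32/3 kN, R_B = -35/3 kN

Load 1 — point force P=16 kN at a=5/2 m (b=L-a=15/2):
  R_A = Pb/L = 16·(15/2)/10 = 12 kN
  R_B = Pa/L = 16·(5/2)/10 = 4 kN
Load 2 — triangular load w₀=-6 kN/m (0→w₀ over full span):
  R_A = w₀L/6 = (-6)·10/6 = -10 kN
  R_B = w₀L/3 = (-6)·10/3 = -20 kN
Load 3 — point force P=13 kN at a=10/3 m (b=L-a=20/3):
  R_A = Pb/L = 13·(20/3)/10 = 26/3 kN
  R_B = Pa/L = 13·(10/3)/10 = 13/3 kN
Superposition: R_A = 32/3 kN, R_B = -35/3 kN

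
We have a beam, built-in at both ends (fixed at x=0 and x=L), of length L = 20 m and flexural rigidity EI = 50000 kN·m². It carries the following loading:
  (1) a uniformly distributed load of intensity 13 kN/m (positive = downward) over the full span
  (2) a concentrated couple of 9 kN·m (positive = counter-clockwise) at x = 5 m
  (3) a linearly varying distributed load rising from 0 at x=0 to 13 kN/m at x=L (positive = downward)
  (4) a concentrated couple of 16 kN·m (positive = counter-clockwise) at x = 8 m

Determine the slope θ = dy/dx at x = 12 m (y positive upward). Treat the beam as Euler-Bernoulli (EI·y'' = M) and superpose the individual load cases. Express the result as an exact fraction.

Load 1 — uniform load w=13 kN/m over full span:
  θ_1 = -wx(L-x)(L-2x)/(12EI) = -13·12·(20-12)·(20-2·12)/(12·50000) = 26/3125 rad
Load 2 — applied couple M₀=9 kN·m at a=5 m (b=L-a=15):
  θ_2 = (R_Ax²/2 - M_Ax - M₀(x-a))/EI  [x>a] with R_A=81/160, M_A=-27/16 = ((81/160)·12²/2 - (-27/16)·12 - 9·(12-5))/50000 = -63/500000 rad
Load 3 — triangular load w₀=13 kN/m (0→w₀ over full span):
  θ_3 = -w₀(2x(L-x)(L-2x)(x+2L)+x²(L-x)²)/(120LEI) = -13·(2·12·(20-12)·(20-2·12)·(12+2·20)+12²·(20-12)²)/(120·20·50000) = 52/15625 rad
Load 4 — applied couple M₀=16 kN·m at a=8 m (b=L-a=12):
  θ_4 = (R_Ax²/2 - M_Ax - M₀(x-a))/EI  [x>a] with R_A=144/125, M_A=48/25 = ((144/125)·12²/2 - (48/25)·12 - 16·(12-8))/50000 = -32/390625 rad
Superposition: θ = Σ θ_i = 143001/12500000 rad ≈ 0.011440 rad

θ(12) = 143001/12500000 rad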